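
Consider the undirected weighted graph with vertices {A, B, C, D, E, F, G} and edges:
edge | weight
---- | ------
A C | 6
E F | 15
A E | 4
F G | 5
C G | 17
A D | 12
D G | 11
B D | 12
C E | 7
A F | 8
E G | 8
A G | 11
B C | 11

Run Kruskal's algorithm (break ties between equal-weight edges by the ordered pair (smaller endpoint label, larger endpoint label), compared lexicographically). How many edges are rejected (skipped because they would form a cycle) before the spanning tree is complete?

3

Kruskal's algorithm — process edges by increasing weight (ties by edge label):
A E (4): add — endpoints in different components.
F G (5): add — endpoints in different components.
A C (6): add — endpoints in different components.
C E (7): skip — C and E already connected.
A F (8): add — endpoints in different components.
E G (8): skip — E and G already connected.
A G (11): skip — A and G already connected.
B C (11): add — endpoints in different components.
D G (11): add — endpoints in different components.
Edges rejected before the tree was complete: 3.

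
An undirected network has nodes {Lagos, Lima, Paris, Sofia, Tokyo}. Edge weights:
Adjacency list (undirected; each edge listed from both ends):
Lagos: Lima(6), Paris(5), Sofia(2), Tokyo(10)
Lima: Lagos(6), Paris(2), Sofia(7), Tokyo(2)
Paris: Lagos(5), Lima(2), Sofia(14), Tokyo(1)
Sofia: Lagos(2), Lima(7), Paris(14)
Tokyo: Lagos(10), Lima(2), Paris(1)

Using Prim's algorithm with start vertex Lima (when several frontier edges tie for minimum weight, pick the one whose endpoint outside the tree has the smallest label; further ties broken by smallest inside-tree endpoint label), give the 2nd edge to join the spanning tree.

Grow the tree from Lima using Prim:
Step 1: cheapest edge leaving the tree is Lima Paris (2); add Paris.
Step 2: cheapest edge leaving the tree is Paris Tokyo (1); add Tokyo.
Step 3: cheapest edge leaving the tree is Lagos Paris (5); add Lagos.
Step 4: cheapest edge leaving the tree is Lagos Sofia (2); add Sofia.
The 2nd edge added is Paris Tokyo.

Paris-Tokyo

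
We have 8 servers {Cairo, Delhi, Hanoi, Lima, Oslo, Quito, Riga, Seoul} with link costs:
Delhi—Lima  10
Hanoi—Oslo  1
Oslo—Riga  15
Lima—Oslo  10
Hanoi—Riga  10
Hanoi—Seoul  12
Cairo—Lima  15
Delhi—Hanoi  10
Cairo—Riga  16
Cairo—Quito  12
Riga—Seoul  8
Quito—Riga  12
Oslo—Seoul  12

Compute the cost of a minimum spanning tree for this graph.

63

Prim's algorithm from Seoul:
Step 1: cheapest edge leaving the tree is Riga—Seoul (8); add Riga.
Step 2: cheapest edge leaving the tree is Hanoi—Riga (10); add Hanoi.
Step 3: cheapest edge leaving the tree is Hanoi—Oslo (1); add Oslo.
Step 4: cheapest edge leaving the tree is Delhi—Hanoi (10); add Delhi.
Step 5: cheapest edge leaving the tree is Delhi—Lima (10); add Lima.
Step 6: cheapest edge leaving the tree is Quito—Riga (12); add Quito.
Step 7: cheapest edge leaving the tree is Cairo—Quito (12); add Cairo.
MST edges: Riga—Seoul, Hanoi—Riga, Hanoi—Oslo, Delhi—Hanoi, Delhi—Lima, Quito—Riga, Cairo—Quito; total weight 8+10+1+10+10+12+12 = 63.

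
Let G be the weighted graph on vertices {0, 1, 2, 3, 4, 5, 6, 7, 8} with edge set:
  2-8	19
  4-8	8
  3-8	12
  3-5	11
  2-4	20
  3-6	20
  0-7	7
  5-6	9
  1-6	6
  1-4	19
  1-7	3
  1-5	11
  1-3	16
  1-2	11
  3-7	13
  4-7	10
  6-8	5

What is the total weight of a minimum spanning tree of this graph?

60

Prim, starting at 3.
Step 1: cheapest edge leaving the tree is 3-5 (11); add 5.
Step 2: cheapest edge leaving the tree is 5-6 (9); add 6.
Step 3: cheapest edge leaving the tree is 6-8 (5); add 8.
Step 4: cheapest edge leaving the tree is 1-6 (6); add 1.
Step 5: cheapest edge leaving the tree is 1-7 (3); add 7.
Step 6: cheapest edge leaving the tree is 0-7 (7); add 0.
Step 7: cheapest edge leaving the tree is 4-8 (8); add 4.
Step 8: cheapest edge leaving the tree is 1-2 (11); add 2.
MST edges: 3-5, 5-6, 6-8, 1-6, 1-7, 0-7, 4-8, 1-2; total weight 11+9+5+6+3+7+8+11 = 60.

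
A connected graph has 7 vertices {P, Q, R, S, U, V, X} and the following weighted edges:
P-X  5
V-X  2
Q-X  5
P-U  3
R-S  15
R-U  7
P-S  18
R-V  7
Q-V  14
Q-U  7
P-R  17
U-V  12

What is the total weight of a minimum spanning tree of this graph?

Prim, starting at S.
Step 1: cheapest edge leaving the tree is R-S (15); add R.
Step 2: cheapest edge leaving the tree is R-U (7); add U.
Step 3: cheapest edge leaving the tree is P-U (3); add P.
Step 4: cheapest edge leaving the tree is P-X (5); add X.
Step 5: cheapest edge leaving the tree is V-X (2); add V.
Step 6: cheapest edge leaving the tree is Q-X (5); add Q.
MST edges: R-S, R-U, P-U, P-X, V-X, Q-X; total weight 15+7+3+5+2+5 = 37.

37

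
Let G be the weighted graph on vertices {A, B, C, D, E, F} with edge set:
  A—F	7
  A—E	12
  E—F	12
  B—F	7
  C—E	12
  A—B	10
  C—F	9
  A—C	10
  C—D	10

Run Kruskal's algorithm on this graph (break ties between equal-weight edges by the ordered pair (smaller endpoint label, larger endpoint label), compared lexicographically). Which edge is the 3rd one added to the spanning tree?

Kruskal's algorithm — process edges by increasing weight (ties by edge label):
A—F (7): add — endpoints in different components.
B—F (7): add — endpoints in different components.
C—F (9): add — endpoints in different components.
A—B (10): skip — A and B already connected.
A—C (10): skip — A and C already connected.
C—D (10): add — endpoints in different components.
A—E (12): add — endpoints in different components.
The 3rd edge added is C—F.

C-F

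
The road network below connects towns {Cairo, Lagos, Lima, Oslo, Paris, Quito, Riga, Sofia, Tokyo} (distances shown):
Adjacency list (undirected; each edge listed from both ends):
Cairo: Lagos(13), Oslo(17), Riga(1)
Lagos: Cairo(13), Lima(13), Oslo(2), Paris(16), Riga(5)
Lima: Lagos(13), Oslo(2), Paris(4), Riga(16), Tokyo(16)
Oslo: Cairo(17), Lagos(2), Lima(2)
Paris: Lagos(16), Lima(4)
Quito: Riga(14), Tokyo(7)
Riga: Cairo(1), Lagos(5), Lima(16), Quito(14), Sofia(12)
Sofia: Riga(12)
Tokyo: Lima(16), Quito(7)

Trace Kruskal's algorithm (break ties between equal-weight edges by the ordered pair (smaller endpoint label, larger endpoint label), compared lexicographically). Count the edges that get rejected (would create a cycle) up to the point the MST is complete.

Kruskal: consider edges lightest-first.
Cairo-Riga (1): add — endpoints in different components.
Lagos-Oslo (2): add — endpoints in different components.
Lima-Oslo (2): add — endpoints in different components.
Lima-Paris (4): add — endpoints in different components.
Lagos-Riga (5): add — endpoints in different components.
Quito-Tokyo (7): add — endpoints in different components.
Riga-Sofia (12): add — endpoints in different components.
Cairo-Lagos (13): skip — Cairo and Lagos already connected.
Lagos-Lima (13): skip — Lima and Lagos already connected.
Quito-Riga (14): add — endpoints in different components.
Edges rejected before the tree was complete: 2.

2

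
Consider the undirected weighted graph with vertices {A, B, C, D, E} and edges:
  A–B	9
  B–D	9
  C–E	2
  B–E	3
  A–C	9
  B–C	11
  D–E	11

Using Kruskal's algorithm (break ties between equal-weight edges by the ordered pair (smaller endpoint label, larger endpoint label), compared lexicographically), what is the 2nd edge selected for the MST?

B-E

Kruskal's algorithm — process edges by increasing weight (ties by edge label):
C–E (2): add — endpoints in different components.
B–E (3): add — endpoints in different components.
A–B (9): add — endpoints in different components.
A–C (9): skip — A and C already connected.
B–D (9): add — endpoints in different components.
The 2nd edge added is B–E.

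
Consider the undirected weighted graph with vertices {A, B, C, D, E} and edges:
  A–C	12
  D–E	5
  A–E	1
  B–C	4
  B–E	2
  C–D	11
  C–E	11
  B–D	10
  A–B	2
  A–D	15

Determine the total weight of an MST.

12

Kruskal's algorithm — process edges by increasing weight (ties by edge label):
A–E (1): add — endpoints in different components.
A–B (2): add — endpoints in different components.
B–E (2): skip — B and E already connected.
B–C (4): add — endpoints in different components.
D–E (5): add — endpoints in different components.
MST edges: A–E, A–B, B–C, D–E; total weight 1+2+4+5 = 12.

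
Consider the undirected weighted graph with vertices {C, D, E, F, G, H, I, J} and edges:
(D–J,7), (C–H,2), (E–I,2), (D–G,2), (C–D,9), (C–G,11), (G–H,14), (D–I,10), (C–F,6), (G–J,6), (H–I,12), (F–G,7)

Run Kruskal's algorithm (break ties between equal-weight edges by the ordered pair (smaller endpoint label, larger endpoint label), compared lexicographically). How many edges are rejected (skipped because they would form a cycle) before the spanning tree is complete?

2

Kruskal: consider edges lightest-first.
C–H (2): add — endpoints in different components.
D–G (2): add — endpoints in different components.
E–I (2): add — endpoints in different components.
C–F (6): add — endpoints in different components.
G–J (6): add — endpoints in different components.
D–J (7): skip — D and J already connected.
F–G (7): add — endpoints in different components.
C–D (9): skip — C and D already connected.
D–I (10): add — endpoints in different components.
Edges rejected before the tree was complete: 2.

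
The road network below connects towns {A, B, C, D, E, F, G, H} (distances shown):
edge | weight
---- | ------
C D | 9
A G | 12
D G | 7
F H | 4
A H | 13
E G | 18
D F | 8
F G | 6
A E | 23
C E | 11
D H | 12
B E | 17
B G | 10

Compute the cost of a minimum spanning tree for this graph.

Kruskal: consider edges lightest-first.
F H (4): add — endpoints in different components.
F G (6): add — endpoints in different components.
D G (7): add — endpoints in different components.
D F (8): skip — D and F already connected.
C D (9): add — endpoints in different components.
B G (10): add — endpoints in different components.
C E (11): add — endpoints in different components.
A G (12): add — endpoints in different components.
MST edges: F H, F G, D G, C D, B G, C E, A G; total weight 4+6+7+9+10+11+12 = 59.

59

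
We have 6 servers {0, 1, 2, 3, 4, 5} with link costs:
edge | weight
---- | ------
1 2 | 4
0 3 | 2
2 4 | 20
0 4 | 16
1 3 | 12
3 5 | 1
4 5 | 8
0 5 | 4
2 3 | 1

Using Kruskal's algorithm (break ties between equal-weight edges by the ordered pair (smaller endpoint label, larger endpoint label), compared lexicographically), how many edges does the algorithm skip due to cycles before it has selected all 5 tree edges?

Sort edges by weight, then run Kruskal:
2 3 (1): add. Components now {0} {1} {2,3} {4} {5}
3 5 (1): add. Components now {0} {1} {2,3,5} {4}
0 3 (2): add. Components now {0,2,3,5} {1} {4}
0 5 (4): skip — 0 and 5 already connected.
1 2 (4): add. Components now {0,1,2,3,5} {4}
4 5 (8): add. Components now {0,1,2,3,4,5}
Edges rejected before the tree was complete: 1.

1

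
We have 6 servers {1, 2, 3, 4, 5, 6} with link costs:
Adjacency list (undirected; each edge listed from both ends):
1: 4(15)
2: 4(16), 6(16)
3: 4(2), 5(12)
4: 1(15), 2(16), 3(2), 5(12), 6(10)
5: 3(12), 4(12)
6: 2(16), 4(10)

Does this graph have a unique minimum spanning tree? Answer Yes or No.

No

Kruskal: consider edges lightest-first.
3 4 (2): add. Components now {1} {2} {3,4} {5} {6}
4 6 (10): add. Components now {1} {2} {3,4,6} {5}
3 5 (12): add. Components now {1} {2} {3,4,5,6}
4 5 (12): skip — 4 and 5 already connected.
1 4 (15): add. Components now {1,3,4,5,6} {2}
2 4 (16): add. Components now {1,2,3,4,5,6}
Non-tree edge 2 6 has weight 16, equal to the heaviest edge on its tree cycle — swapping gives another MST of the same weight. Not unique.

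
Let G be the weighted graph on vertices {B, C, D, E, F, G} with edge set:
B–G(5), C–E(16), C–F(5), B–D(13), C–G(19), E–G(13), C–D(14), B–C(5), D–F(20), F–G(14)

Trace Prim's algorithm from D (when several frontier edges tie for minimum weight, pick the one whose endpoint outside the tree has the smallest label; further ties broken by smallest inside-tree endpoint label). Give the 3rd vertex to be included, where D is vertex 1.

Prim, starting at D.
Step 1: frontier [B–D 13, C–D 14, D–F 20] → take B–D (13); add B.
Step 2: frontier [B–C 5, B–G 5, C–D 14, D–F 20] → take B–C (5); add C.
Step 3: frontier [B–G 5, C–F 5, C–E 16, C–G 19, D–F 20] → take C–F (5); add F.
Step 4: frontier [B–G 5, C–E 16, C–G 19, F–G 14] → take B–G (5); add G.
Step 5: frontier [C–E 16, E–G 13] → take E–G (13); add E.
Vertex order: D, B, C, F, G, E. The 3rd vertex is C.

C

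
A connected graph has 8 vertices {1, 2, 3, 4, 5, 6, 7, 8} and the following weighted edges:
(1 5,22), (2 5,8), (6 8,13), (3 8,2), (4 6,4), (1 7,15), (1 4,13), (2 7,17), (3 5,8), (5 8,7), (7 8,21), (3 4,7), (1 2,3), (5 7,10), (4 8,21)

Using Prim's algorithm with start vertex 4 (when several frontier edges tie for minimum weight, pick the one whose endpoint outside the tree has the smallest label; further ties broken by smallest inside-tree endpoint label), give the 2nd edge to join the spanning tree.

3-4

Prim, starting at 4.
Step 1: cheapest edge leaving the tree is 4 6 (4); add 6.
Step 2: cheapest edge leaving the tree is 3 4 (7); add 3.
Step 3: cheapest edge leaving the tree is 3 8 (2); add 8.
Step 4: cheapest edge leaving the tree is 5 8 (7); add 5.
Step 5: cheapest edge leaving the tree is 2 5 (8); add 2.
Step 6: cheapest edge leaving the tree is 1 2 (3); add 1.
Step 7: cheapest edge leaving the tree is 5 7 (10); add 7.
The 2nd edge added is 3 4.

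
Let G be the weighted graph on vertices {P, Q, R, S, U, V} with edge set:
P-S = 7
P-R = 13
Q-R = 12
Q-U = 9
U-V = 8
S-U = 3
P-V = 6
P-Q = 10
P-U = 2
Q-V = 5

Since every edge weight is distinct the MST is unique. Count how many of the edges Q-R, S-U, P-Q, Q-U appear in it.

2

Kruskal's algorithm — process edges by increasing weight (ties by edge label):
P-U (2): add — endpoints in different components.
S-U (3): add — endpoints in different components.
Q-V (5): add — endpoints in different components.
P-V (6): add — endpoints in different components.
P-S (7): skip — S and P already connected.
U-V (8): skip — U and V already connected.
Q-U (9): skip — U and Q already connected.
P-Q (10): skip — Q and P already connected.
Q-R (12): add — endpoints in different components.
MST edge set: {P-U, S-U, Q-V, P-V, Q-R}.
Of the listed edges, {Q-R, S-U} are in the MST → 2.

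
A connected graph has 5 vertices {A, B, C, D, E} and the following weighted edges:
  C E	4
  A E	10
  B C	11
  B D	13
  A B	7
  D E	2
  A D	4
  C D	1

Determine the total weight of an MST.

Kruskal: consider edges lightest-first.
C D (1): add. Components now {A} {B} {C,D} {E}
D E (2): add. Components now {A} {B} {C,D,E}
A D (4): add. Components now {A,C,D,E} {B}
C E (4): skip — C and E already connected.
A B (7): add. Components now {A,B,C,D,E}
MST edges: C D, D E, A D, A B; total weight 1+2+4+7 = 14.

14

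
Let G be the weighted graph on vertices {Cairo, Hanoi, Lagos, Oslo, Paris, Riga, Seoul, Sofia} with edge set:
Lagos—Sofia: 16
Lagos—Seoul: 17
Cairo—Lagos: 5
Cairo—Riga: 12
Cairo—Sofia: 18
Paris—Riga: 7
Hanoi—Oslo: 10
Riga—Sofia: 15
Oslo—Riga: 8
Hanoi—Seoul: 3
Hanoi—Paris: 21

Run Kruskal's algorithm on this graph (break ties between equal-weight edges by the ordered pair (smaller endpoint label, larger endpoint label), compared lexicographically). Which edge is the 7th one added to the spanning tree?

Sort edges by weight, then run Kruskal:
Hanoi—Seoul (3): add — endpoints in different components.
Cairo—Lagos (5): add — endpoints in different components.
Paris—Riga (7): add — endpoints in different components.
Oslo—Riga (8): add — endpoints in different components.
Hanoi—Oslo (10): add — endpoints in different components.
Cairo—Riga (12): add — endpoints in different components.
Riga—Sofia (15): add — endpoints in different components.
The 7th edge added is Riga—Sofia.

Riga-Sofia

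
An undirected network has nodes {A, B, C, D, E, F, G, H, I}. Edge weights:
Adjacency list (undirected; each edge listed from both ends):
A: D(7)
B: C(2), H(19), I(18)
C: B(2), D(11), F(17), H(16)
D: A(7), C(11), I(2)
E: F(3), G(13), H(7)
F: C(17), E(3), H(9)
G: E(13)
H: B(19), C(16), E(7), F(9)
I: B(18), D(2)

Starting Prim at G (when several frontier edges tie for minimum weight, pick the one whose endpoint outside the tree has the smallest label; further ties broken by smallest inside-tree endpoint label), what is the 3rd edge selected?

Grow the tree from G using Prim:
Step 1: frontier [E—G 13] → take E—G (13); add E.
Step 2: frontier [E—F 3, E—H 7] → take E—F (3); add F.
Step 3: frontier [E—H 7, F—H 9, C—F 17] → take E—H (7); add H.
Step 4: frontier [C—F 17, C—H 16, B—H 19] → take C—H (16); add C.
Step 5: frontier [B—C 2, C—D 11, B—H 19] → take B—C (2); add B.
Step 6: frontier [B—I 18, C—D 11] → take C—D (11); add D.
Step 7: frontier [B—I 18, D—I 2, A—D 7] → take D—I (2); add I.
Step 8: frontier [A—D 7] → take A—D (7); add A.
The 3rd edge added is E—H.

E-H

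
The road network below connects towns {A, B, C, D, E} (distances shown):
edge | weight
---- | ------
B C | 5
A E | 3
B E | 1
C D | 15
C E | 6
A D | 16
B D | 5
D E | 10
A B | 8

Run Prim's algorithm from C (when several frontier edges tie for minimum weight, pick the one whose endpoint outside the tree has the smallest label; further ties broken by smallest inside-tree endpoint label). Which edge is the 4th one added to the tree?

Prim, starting at C.
Step 1: cheapest edge leaving the tree is B C (5); add B.
Step 2: cheapest edge leaving the tree is B E (1); add E.
Step 3: cheapest edge leaving the tree is A E (3); add A.
Step 4: cheapest edge leaving the tree is B D (5); add D.
The 4th edge added is B D.

B-D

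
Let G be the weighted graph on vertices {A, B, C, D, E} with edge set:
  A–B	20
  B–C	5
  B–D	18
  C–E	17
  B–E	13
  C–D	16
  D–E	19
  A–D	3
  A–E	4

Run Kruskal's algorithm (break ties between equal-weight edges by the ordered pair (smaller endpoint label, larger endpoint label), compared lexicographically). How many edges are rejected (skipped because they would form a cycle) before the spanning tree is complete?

Kruskal's algorithm — process edges by increasing weight (ties by edge label):
A–D (3): add. Components now {A,D} {B} {C} {E}
A–E (4): add. Components now {A,D,E} {B} {C}
B–C (5): add. Components now {A,D,E} {B,C}
B–E (13): add. Components now {A,B,C,D,E}
Edges rejected before the tree was complete: 0.

0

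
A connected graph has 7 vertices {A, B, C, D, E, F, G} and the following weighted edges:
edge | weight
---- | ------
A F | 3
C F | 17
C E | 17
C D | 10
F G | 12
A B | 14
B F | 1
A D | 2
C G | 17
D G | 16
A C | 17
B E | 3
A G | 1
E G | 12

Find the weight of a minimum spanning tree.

Prim, starting at D.
Step 1: cheapest edge leaving the tree is A D (2); add A.
Step 2: cheapest edge leaving the tree is A G (1); add G.
Step 3: cheapest edge leaving the tree is A F (3); add F.
Step 4: cheapest edge leaving the tree is B F (1); add B.
Step 5: cheapest edge leaving the tree is B E (3); add E.
Step 6: cheapest edge leaving the tree is C D (10); add C.
MST edges: A D, A G, A F, B F, B E, C D; total weight 2+1+3+1+3+10 = 20.

20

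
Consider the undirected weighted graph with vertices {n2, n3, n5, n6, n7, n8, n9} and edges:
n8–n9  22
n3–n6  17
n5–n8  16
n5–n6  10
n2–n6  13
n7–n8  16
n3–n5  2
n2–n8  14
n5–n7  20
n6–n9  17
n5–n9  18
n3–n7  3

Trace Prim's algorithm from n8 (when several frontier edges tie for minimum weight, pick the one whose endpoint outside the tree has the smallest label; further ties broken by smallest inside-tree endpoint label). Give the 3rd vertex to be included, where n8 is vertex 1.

Prim's algorithm from n8:
Step 1: frontier [n2–n8 14, n5–n8 16, n7–n8 16, n8–n9 22] → take n2–n8 (14); add n2.
Step 2: frontier [n2–n6 13, n5–n8 16, n7–n8 16, n8–n9 22] → take n2–n6 (13); add n6.
Step 3: frontier [n5–n6 10, n3–n6 17, n6–n9 17, n5–n8 16, n7–n8 16, n8–n9 22] → take n5–n6 (10); add n5.
Step 4: frontier [n3–n5 2, n5–n9 18, n5–n7 20, n3–n6 17, n6–n9 17, n7–n8 16, n8–n9 22] → take n3–n5 (2); add n3.
Step 5: frontier [n3–n7 3, n5–n9 18, n5–n7 20, n6–n9 17, n7–n8 16, n8–n9 22] → take n3–n7 (3); add n7.
Step 6: frontier [n5–n9 18, n6–n9 17, n8–n9 22] → take n6–n9 (17); add n9.
Vertex order: n8, n2, n6, n5, n3, n7, n9. The 3rd vertex is n6.

n6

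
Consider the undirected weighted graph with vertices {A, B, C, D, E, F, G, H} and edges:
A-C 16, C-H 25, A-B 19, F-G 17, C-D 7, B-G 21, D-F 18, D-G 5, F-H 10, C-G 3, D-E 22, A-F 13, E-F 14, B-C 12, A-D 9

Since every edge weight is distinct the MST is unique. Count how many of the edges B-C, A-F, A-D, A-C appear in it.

Kruskal: consider edges lightest-first.
C-G (3): add — endpoints in different components.
D-G (5): add — endpoints in different components.
C-D (7): skip — C and D already connected.
A-D (9): add — endpoints in different components.
F-H (10): add — endpoints in different components.
B-C (12): add — endpoints in different components.
A-F (13): add — endpoints in different components.
E-F (14): add — endpoints in different components.
MST edge set: {C-G, D-G, A-D, F-H, B-C, A-F, E-F}.
Of the listed edges, {B-C, A-F, A-D} are in the MST → 3.

3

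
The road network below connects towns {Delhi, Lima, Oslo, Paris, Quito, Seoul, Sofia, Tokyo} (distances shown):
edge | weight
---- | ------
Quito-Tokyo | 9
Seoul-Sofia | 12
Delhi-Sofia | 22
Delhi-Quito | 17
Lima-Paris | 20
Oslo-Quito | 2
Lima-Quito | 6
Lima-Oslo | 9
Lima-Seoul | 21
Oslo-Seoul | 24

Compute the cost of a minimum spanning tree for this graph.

Sort edges by weight, then run Kruskal:
Oslo-Quito (2): add — endpoints in different components.
Lima-Quito (6): add — endpoints in different components.
Lima-Oslo (9): skip — Lima and Oslo already connected.
Quito-Tokyo (9): add — endpoints in different components.
Seoul-Sofia (12): add — endpoints in different components.
Delhi-Quito (17): add — endpoints in different components.
Lima-Paris (20): add — endpoints in different components.
Lima-Seoul (21): add — endpoints in different components.
MST edges: Oslo-Quito, Lima-Quito, Quito-Tokyo, Seoul-Sofia, Delhi-Quito, Lima-Paris, Lima-Seoul; total weight 2+6+9+12+17+20+21 = 87.

87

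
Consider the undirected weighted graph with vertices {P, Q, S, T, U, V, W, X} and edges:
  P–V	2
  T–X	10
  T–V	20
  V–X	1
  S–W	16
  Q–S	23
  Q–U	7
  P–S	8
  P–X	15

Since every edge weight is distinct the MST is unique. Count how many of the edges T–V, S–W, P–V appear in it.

Kruskal's algorithm — process edges by increasing weight (ties by edge label):
V–X (1): add — endpoints in different components.
P–V (2): add — endpoints in different components.
Q–U (7): add — endpoints in different components.
P–S (8): add — endpoints in different components.
T–X (10): add — endpoints in different components.
P–X (15): skip — P and X already connected.
S–W (16): add — endpoints in different components.
T–V (20): skip — V and T already connected.
Q–S (23): add — endpoints in different components.
MST edge set: {V–X, P–V, Q–U, P–S, T–X, S–W, Q–S}.
Of the listed edges, {S–W, P–V} are in the MST → 2.

2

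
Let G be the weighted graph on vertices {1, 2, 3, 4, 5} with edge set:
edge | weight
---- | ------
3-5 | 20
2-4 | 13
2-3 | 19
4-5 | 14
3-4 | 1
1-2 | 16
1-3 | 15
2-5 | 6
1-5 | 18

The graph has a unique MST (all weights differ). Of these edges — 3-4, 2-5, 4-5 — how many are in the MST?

Sort edges by weight, then run Kruskal:
3-4 (1): add. Components now {1} {2} {3,4} {5}
2-5 (6): add. Components now {1} {2,5} {3,4}
2-4 (13): add. Components now {1} {2,3,4,5}
4-5 (14): skip — 4 and 5 already connected.
1-3 (15): add. Components now {1,2,3,4,5}
MST edge set: {3-4, 2-5, 2-4, 1-3}.
Of the listed edges, {3-4, 2-5} are in the MST → 2.

2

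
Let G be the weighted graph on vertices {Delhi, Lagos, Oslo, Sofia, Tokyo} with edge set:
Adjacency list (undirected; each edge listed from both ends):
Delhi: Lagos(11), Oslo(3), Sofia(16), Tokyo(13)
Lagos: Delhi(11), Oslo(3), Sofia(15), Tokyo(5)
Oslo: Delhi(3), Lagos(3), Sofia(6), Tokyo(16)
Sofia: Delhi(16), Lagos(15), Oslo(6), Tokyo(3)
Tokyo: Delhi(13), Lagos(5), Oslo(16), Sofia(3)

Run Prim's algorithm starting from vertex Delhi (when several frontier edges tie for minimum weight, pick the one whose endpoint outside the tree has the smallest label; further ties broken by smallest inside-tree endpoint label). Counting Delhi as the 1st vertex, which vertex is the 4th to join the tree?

Tokyo

Prim, starting at Delhi.
Step 1: cheapest edge leaving the tree is Delhi Oslo (3); add Oslo.
Step 2: cheapest edge leaving the tree is Lagos Oslo (3); add Lagos.
Step 3: cheapest edge leaving the tree is Lagos Tokyo (5); add Tokyo.
Step 4: cheapest edge leaving the tree is Sofia Tokyo (3); add Sofia.
Vertex order: Delhi, Oslo, Lagos, Tokyo, Sofia. The 4th vertex is Tokyo.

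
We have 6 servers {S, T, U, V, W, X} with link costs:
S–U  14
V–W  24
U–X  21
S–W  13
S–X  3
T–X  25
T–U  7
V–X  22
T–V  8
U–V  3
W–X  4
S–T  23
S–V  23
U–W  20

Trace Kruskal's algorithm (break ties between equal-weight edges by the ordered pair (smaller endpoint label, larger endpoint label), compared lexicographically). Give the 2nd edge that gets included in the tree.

Kruskal's algorithm — process edges by increasing weight (ties by edge label):
S–X (3): add. Components now {W} {S,X} {V} {U} {T}
U–V (3): add. Components now {W} {S,X} {U,V} {T}
W–X (4): add. Components now {S,W,X} {U,V} {T}
T–U (7): add. Components now {S,W,X} {T,U,V}
T–V (8): skip — V and T already connected.
S–W (13): skip — W and S already connected.
S–U (14): add. Components now {S,T,U,V,W,X}
The 2nd edge added is U–V.

U-V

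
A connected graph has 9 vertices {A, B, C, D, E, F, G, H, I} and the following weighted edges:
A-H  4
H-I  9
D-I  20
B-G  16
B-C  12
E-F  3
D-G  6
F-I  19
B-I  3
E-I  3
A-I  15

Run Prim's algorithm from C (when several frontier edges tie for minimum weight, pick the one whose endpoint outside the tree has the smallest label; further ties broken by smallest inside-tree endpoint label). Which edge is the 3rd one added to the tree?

E-I

Prim, starting at C.
Step 1: cheapest edge leaving the tree is B-C (12); add B.
Step 2: cheapest edge leaving the tree is B-I (3); add I.
Step 3: cheapest edge leaving the tree is E-I (3); add E.
Step 4: cheapest edge leaving the tree is E-F (3); add F.
Step 5: cheapest edge leaving the tree is H-I (9); add H.
Step 6: cheapest edge leaving the tree is A-H (4); add A.
Step 7: cheapest edge leaving the tree is B-G (16); add G.
Step 8: cheapest edge leaving the tree is D-G (6); add D.
The 3rd edge added is E-I.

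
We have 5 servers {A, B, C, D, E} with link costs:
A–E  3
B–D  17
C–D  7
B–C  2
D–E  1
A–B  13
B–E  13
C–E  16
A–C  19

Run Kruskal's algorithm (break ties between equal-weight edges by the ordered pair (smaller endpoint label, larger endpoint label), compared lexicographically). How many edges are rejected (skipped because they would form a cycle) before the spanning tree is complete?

Kruskal's algorithm — process edges by increasing weight (ties by edge label):
D–E (1): add. Components now {A} {B} {C} {D,E}
B–C (2): add. Components now {A} {B,C} {D,E}
A–E (3): add. Components now {A,D,E} {B,C}
C–D (7): add. Components now {A,B,C,D,E}
Edges rejected before the tree was complete: 0.

0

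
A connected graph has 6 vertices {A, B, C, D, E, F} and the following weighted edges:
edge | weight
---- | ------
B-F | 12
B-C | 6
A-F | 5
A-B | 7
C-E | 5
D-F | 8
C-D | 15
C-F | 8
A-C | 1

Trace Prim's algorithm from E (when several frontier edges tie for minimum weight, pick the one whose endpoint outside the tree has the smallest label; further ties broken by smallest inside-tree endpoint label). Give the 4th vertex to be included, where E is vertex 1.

Prim's algorithm from E:
Step 1: cheapest edge leaving the tree is C-E (5); add C.
Step 2: cheapest edge leaving the tree is A-C (1); add A.
Step 3: cheapest edge leaving the tree is A-F (5); add F.
Step 4: cheapest edge leaving the tree is B-C (6); add B.
Step 5: cheapest edge leaving the tree is D-F (8); add D.
Vertex order: E, C, A, F, B, D. The 4th vertex is F.

F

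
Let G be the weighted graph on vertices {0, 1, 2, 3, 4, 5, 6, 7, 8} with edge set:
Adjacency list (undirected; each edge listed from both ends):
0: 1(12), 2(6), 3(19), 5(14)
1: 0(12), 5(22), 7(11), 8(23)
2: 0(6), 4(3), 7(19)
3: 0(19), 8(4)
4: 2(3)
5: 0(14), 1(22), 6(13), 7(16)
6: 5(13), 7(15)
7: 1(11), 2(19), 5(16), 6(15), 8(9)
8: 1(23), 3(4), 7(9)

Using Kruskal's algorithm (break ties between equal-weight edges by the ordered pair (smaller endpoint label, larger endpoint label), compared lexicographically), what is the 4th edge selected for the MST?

Kruskal: consider edges lightest-first.
2–4 (3): add — endpoints in different components.
3–8 (4): add — endpoints in different components.
0–2 (6): add — endpoints in different components.
7–8 (9): add — endpoints in different components.
1–7 (11): add — endpoints in different components.
0–1 (12): add — endpoints in different components.
5–6 (13): add — endpoints in different components.
0–5 (14): add — endpoints in different components.
The 4th edge added is 7–8.

7-8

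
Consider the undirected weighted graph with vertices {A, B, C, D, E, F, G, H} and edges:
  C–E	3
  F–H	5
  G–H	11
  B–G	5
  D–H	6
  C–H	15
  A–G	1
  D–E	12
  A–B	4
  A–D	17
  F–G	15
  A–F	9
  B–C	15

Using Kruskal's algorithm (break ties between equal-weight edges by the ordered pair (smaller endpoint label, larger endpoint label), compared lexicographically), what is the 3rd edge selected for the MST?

Sort edges by weight, then run Kruskal:
A–G (1): add — endpoints in different components.
C–E (3): add — endpoints in different components.
A–B (4): add — endpoints in different components.
B–G (5): skip — B and G already connected.
F–H (5): add — endpoints in different components.
D–H (6): add — endpoints in different components.
A–F (9): add — endpoints in different components.
G–H (11): skip — G and H already connected.
D–E (12): add — endpoints in different components.
The 3rd edge added is A–B.

A-B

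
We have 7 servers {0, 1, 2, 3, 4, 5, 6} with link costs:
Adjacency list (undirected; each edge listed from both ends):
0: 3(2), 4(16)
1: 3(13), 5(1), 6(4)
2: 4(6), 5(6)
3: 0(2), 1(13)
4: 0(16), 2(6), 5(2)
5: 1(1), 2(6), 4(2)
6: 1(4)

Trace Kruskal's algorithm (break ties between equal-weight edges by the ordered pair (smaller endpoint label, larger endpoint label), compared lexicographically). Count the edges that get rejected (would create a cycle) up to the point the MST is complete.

1

Kruskal: consider edges lightest-first.
1 5 (1): add — endpoints in different components.
0 3 (2): add — endpoints in different components.
4 5 (2): add — endpoints in different components.
1 6 (4): add — endpoints in different components.
2 4 (6): add — endpoints in different components.
2 5 (6): skip — 2 and 5 already connected.
1 3 (13): add — endpoints in different components.
Edges rejected before the tree was complete: 1.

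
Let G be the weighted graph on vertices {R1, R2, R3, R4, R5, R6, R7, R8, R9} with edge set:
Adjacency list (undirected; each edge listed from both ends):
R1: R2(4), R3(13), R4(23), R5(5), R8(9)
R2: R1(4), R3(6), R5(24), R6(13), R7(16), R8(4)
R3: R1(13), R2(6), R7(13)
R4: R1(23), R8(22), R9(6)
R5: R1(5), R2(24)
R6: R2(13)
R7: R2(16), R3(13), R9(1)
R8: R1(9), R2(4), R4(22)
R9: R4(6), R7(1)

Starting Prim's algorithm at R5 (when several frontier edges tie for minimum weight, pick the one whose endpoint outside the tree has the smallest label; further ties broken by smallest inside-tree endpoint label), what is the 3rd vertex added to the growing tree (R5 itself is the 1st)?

R2

Prim, starting at R5.
Step 1: frontier [R1-R5 5, R2-R5 24] → take R1-R5 (5); add R1.
Step 2: frontier [R1-R2 4, R1-R8 9, R1-R3 13, R1-R4 23, R2-R5 24] → take R1-R2 (4); add R2.
Step 3: frontier [R1-R8 9, R1-R3 13, R1-R4 23, R2-R8 4, R2-R3 6, R2-R6 13, R2-R7 16] → take R2-R8 (4); add R8.
Step 4: frontier [R1-R3 13, R1-R4 23, R2-R3 6, R2-R6 13, R2-R7 16, R4-R8 22] → take R2-R3 (6); add R3.
Step 5: frontier [R1-R4 23, R2-R6 13, R2-R7 16, R3-R7 13, R4-R8 22] → take R2-R6 (13); add R6.
Step 6: frontier [R1-R4 23, R2-R7 16, R3-R7 13, R4-R8 22] → take R3-R7 (13); add R7.
Step 7: frontier [R1-R4 23, R7-R9 1, R4-R8 22] → take R7-R9 (1); add R9.
Step 8: frontier [R1-R4 23, R4-R8 22, R4-R9 6] → take R4-R9 (6); add R4.
Vertex order: R5, R1, R2, R8, R3, R6, R7, R9, R4. The 3rd vertex is R2.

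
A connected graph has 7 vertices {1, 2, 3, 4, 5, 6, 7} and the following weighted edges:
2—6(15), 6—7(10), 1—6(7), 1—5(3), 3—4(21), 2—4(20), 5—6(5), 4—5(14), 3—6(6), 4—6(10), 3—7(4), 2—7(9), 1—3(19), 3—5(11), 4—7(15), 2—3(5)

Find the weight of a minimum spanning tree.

33

Sort edges by weight, then run Kruskal:
1—5 (3): add. Components now {1,5} {2} {3} {4} {6} {7}
3—7 (4): add. Components now {1,5} {2} {3,7} {4} {6}
2—3 (5): add. Components now {1,5} {2,3,7} {4} {6}
5—6 (5): add. Components now {1,5,6} {2,3,7} {4}
3—6 (6): add. Components now {1,2,3,5,6,7} {4}
1—6 (7): skip — 1 and 6 already connected.
2—7 (9): skip — 2 and 7 already connected.
4—6 (10): add. Components now {1,2,3,4,5,6,7}
MST edges: 1—5, 3—7, 2—3, 5—6, 3—6, 4—6; total weight 3+4+5+5+6+10 = 33.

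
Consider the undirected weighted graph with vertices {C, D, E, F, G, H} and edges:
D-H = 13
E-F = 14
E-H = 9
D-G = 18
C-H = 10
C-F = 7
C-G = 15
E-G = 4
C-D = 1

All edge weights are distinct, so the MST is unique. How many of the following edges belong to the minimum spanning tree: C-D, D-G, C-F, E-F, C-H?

Kruskal: consider edges lightest-first.
C-D (1): add. Components now {C,D} {E} {F} {G} {H}
E-G (4): add. Components now {C,D} {E,G} {F} {H}
C-F (7): add. Components now {C,D,F} {E,G} {H}
E-H (9): add. Components now {C,D,F} {E,G,H}
C-H (10): add. Components now {C,D,E,F,G,H}
MST edge set: {C-D, E-G, C-F, E-H, C-H}.
Of the listed edges, {C-D, C-F, C-H} are in the MST → 3.

3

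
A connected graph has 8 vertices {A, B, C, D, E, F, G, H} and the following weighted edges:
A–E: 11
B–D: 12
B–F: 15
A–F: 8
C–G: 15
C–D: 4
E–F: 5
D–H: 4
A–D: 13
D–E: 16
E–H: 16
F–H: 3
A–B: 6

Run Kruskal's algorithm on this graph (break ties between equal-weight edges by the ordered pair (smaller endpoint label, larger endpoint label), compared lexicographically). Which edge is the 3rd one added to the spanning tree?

Kruskal: consider edges lightest-first.
F–H (3): add — endpoints in different components.
C–D (4): add — endpoints in different components.
D–H (4): add — endpoints in different components.
E–F (5): add — endpoints in different components.
A–B (6): add — endpoints in different components.
A–F (8): add — endpoints in different components.
A–E (11): skip — A and E already connected.
B–D (12): skip — B and D already connected.
A–D (13): skip — A and D already connected.
B–F (15): skip — B and F already connected.
C–G (15): add — endpoints in different components.
The 3rd edge added is D–H.

D-H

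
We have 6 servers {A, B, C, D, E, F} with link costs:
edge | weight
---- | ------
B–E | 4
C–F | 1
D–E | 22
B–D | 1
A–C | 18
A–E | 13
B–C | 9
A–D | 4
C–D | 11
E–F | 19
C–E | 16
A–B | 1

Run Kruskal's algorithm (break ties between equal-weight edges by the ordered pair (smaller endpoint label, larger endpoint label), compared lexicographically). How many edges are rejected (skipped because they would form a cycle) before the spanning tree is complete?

Sort edges by weight, then run Kruskal:
A–B (1): add. Components now {A,B} {C} {D} {E} {F}
B–D (1): add. Components now {A,B,D} {C} {E} {F}
C–F (1): add. Components now {A,B,D} {C,F} {E}
A–D (4): skip — A and D already connected.
B–E (4): add. Components now {A,B,D,E} {C,F}
B–C (9): add. Components now {A,B,C,D,E,F}
Edges rejected before the tree was complete: 1.

1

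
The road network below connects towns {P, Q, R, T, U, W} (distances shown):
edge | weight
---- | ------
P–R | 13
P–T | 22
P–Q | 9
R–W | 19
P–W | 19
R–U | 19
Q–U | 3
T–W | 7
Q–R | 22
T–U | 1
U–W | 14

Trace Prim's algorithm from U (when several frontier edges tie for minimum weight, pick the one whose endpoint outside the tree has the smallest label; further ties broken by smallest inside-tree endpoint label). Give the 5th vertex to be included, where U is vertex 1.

Prim, starting at U.
Step 1: frontier [T–U 1, Q–U 3, U–W 14, R–U 19] → take T–U (1); add T.
Step 2: frontier [T–W 7, P–T 22, Q–U 3, U–W 14, R–U 19] → take Q–U (3); add Q.
Step 3: frontier [P–Q 9, Q–R 22, T–W 7, P–T 22, U–W 14, R–U 19] → take T–W (7); add W.
Step 4: frontier [P–Q 9, Q–R 22, P–T 22, R–U 19, P–W 19, R–W 19] → take P–Q (9); add P.
Step 5: frontier [P–R 13, Q–R 22, R–U 19, R–W 19] → take P–R (13); add R.
Vertex order: U, T, Q, W, P, R. The 5th vertex is P.

P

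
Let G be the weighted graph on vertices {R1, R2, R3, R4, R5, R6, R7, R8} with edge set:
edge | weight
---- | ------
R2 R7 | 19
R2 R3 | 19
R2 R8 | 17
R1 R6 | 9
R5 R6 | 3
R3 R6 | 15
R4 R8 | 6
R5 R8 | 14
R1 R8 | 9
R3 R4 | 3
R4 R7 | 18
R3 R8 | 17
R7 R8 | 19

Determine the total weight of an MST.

65

Prim, starting at R6.
Step 1: cheapest edge leaving the tree is R5 R6 (3); add R5.
Step 2: cheapest edge leaving the tree is R1 R6 (9); add R1.
Step 3: cheapest edge leaving the tree is R1 R8 (9); add R8.
Step 4: cheapest edge leaving the tree is R4 R8 (6); add R4.
Step 5: cheapest edge leaving the tree is R3 R4 (3); add R3.
Step 6: cheapest edge leaving the tree is R2 R8 (17); add R2.
Step 7: cheapest edge leaving the tree is R4 R7 (18); add R7.
MST edges: R5 R6, R1 R6, R1 R8, R4 R8, R3 R4, R2 R8, R4 R7; total weight 3+9+9+6+3+17+18 = 65.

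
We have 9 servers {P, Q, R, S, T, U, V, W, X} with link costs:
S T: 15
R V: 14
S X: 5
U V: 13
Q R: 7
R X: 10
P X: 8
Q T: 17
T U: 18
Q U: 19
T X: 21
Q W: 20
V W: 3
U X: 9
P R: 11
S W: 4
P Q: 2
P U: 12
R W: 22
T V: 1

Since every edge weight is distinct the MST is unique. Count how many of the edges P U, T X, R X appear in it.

0

Kruskal's algorithm — process edges by increasing weight (ties by edge label):
T V (1): add — endpoints in different components.
P Q (2): add — endpoints in different components.
V W (3): add — endpoints in different components.
S W (4): add — endpoints in different components.
S X (5): add — endpoints in different components.
Q R (7): add — endpoints in different components.
P X (8): add — endpoints in different components.
U X (9): add — endpoints in different components.
MST edge set: {T V, P Q, V W, S W, S X, Q R, P X, U X}.
Of the listed edges, {} are in the MST → 0.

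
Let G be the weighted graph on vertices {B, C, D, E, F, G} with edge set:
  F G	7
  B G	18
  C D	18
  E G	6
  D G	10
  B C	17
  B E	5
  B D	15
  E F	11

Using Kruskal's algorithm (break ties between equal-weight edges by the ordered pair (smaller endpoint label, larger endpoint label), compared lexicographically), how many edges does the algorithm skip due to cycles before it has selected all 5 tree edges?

2

Kruskal's algorithm — process edges by increasing weight (ties by edge label):
B E (5): add. Components now {B,E} {C} {D} {F} {G}
E G (6): add. Components now {B,E,G} {C} {D} {F}
F G (7): add. Components now {B,E,F,G} {C} {D}
D G (10): add. Components now {B,D,E,F,G} {C}
E F (11): skip — E and F already connected.
B D (15): skip — B and D already connected.
B C (17): add. Components now {B,C,D,E,F,G}
Edges rejected before the tree was complete: 2.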